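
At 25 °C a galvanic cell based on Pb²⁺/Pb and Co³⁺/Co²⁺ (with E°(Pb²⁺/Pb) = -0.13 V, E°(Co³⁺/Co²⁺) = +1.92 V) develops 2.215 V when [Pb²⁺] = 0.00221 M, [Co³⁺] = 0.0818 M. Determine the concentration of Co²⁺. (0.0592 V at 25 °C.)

From the Nernst equation, log Q = n(E° − E)/0.0592 = 2(2.05 − 2.215)/0.0592 = -5.574, so Q = 2.66 × 10^-6.
With Q = [Pb²⁺]·[Co²⁺]^2/[Co³⁺]^2 and the known concentrations, [Co²⁺]^2 in the numerator gives [Co²⁺] = 0.0028 M.

0.0028 M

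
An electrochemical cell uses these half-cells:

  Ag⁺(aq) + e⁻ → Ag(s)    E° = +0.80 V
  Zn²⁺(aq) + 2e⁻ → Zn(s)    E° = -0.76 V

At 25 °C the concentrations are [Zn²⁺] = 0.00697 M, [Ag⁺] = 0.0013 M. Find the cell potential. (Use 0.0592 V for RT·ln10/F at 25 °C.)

The Ag⁺/Ag couple has the higher reduction potential and acts as the cathode, so E°_cell = +0.80 − (-0.76) = 1.56 V.
Balancing electrons gives n = 2; the reaction quotient is Q = [Zn²⁺]/[Ag⁺]^2 = 4120.
At 25 °C, E = E° − (0.0592/n) log Q = 1.56 − (0.0592/2)(3.615) = 1.560 − 0.107 = 1.453 V.

1.45 V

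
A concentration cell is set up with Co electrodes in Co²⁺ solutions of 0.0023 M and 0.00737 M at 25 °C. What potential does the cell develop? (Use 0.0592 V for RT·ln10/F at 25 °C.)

Both half-cells are Co²⁺/Co, so E°_cell = 0. The concentrated side is the cathode; the cell reaction moves Co²⁺ from high to low concentration with n = 2.
Q = [Co²⁺]_dilute/[Co²⁺]_conc = 0.0023/0.00737 = 0.312.
E = 0 − (0.0592/2) log Q = −(0.0592/2)(-0.506) = 0.0150 V.

0.015 V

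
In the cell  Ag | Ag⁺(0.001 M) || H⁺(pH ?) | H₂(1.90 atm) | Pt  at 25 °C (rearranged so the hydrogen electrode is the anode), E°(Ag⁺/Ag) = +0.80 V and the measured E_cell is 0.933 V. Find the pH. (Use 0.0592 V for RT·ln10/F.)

E°_cell = 0.80 V and n = 2.
log Q = n(E° − E)/0.0592 = 2×(0.80 − 0.933)/0.0592 = -4.493.
With Q = [H⁺]^2 / ([Ag⁺]^2·P(H₂)), solving for [H⁺] gives log[H⁺] = -5.107, so pH = 5.11.

pH = 5.11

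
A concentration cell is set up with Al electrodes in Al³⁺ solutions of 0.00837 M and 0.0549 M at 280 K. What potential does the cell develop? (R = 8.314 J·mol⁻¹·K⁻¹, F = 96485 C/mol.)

Both half-cells are Al³⁺/Al, so E°_cell = 0. The concentrated side is the cathode; the cell reaction moves Al³⁺ from high to low concentration with n = 3.
Q = [Al³⁺]_dilute/[Al³⁺]_conc = 0.00837/0.0549 = 0.152.
E = 0 − (RT/nF) ln Q = −((8.314×280)/(3×96485))(-1.881) = 0.0151 V.

0.015 V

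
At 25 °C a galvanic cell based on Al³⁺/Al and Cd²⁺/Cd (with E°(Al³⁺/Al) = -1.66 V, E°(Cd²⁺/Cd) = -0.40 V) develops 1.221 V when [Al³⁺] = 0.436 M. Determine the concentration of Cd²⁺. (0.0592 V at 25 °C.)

From the Nernst equation, log Q = n(E° − E)/0.0592 = 6(1.26 − 1.221)/0.0592 = 3.953, so Q = 8970.
With Q = [Al³⁺]^2/[Cd²⁺]^3 and the known concentrations, [Cd²⁺]^3 in the denominator gives [Cd²⁺] = 0.028 M.

0.028 M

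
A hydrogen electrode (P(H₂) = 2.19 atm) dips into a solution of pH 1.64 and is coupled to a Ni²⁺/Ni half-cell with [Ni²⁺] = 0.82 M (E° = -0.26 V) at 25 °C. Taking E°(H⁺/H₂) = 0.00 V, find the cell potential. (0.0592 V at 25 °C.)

The hydrogen couple is the cathode, so E°_cell = 0.26 V; n = 2.
[H⁺] = 10^(−1.64) = 0.023 M, and Q = [Ni²⁺]·P(H₂) / [H⁺]^2 = 3420.
E = E° − (0.0592/2) log Q = 0.26 − (0.0592/2)(3.534) = 0.155 V.

0.16 V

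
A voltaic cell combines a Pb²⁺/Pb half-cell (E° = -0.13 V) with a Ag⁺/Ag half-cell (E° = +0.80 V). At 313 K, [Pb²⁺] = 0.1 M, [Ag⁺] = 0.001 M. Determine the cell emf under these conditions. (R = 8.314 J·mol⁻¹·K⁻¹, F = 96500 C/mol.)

0.775 V

The Ag⁺/Ag couple has the higher reduction potential and acts as the cathode, so E°_cell = +0.80 − (-0.13) = 0.93 V.
Balancing electrons gives n = 2; the reaction quotient is Q = [Pb²⁺]/[Ag⁺]^2 = 1 × 10^5.
E = E° − (RT/nF) ln Q = 0.93 − (8.314×313)/(2×96500) × (11.513) = 0.930 − 0.155 = 0.775 V.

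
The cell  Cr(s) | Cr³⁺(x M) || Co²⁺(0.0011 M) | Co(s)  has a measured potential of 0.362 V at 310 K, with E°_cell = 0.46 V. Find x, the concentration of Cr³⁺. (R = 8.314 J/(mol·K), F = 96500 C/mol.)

2.2 M

From the Nernst equation, ln Q = nF(E° − E)/RT = 6×96500×(0.46 − 0.362)/(8.314×310) = 22.016, so Q = 3.64 × 10^9.
With Q = [Cr³⁺]^2/[Co²⁺]^3 and the known concentrations, [Cr³⁺]^2 in the numerator gives [Cr³⁺] = 2.2 M.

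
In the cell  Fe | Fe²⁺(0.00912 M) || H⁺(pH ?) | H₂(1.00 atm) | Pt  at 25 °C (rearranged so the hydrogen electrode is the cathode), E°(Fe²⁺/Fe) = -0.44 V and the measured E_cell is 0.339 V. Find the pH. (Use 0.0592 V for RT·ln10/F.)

pH = 2.73

E°_cell = 0.44 V and n = 2.
log Q = n(E° − E)/0.0592 = 2×(0.44 − 0.339)/0.0592 = 3.412.
With Q = [Fe²⁺]·P(H₂) / [H⁺]^2, solving for [H⁺] gives log[H⁺] = -2.726, so pH = 2.73.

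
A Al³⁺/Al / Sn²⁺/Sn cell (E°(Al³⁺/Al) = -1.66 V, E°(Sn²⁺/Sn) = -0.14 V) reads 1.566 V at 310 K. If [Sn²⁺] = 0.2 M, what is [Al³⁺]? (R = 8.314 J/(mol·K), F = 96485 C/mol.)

5.1 × 10^-4 M

From the Nernst equation, ln Q = nF(E° − E)/RT = 6×96485×(1.52 − 1.566)/(8.314×310) = -10.332, so Q = 3.26 × 10^-5.
With Q = [Al³⁺]^2/[Sn²⁺]^3 and the known concentrations, [Al³⁺]^2 in the numerator gives [Al³⁺] = 5.1 × 10^-4 M.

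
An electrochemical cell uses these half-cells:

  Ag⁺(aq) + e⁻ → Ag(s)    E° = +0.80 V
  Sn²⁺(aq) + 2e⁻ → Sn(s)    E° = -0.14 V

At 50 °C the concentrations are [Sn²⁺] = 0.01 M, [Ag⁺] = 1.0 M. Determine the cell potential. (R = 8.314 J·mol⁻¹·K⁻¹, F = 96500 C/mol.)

The Ag⁺/Ag couple has the higher reduction potential and acts as the cathode, so E°_cell = +0.80 − (-0.14) = 0.94 V.
Balancing electrons gives n = 2; the reaction quotient is Q = [Sn²⁺]/[Ag⁺]^2 = 0.0100.
E = E° − (RT/nF) ln Q = 0.94 − (8.314×323)/(2×96500) × (-4.605) = 0.940 + 0.064 = 1.004 V.

1.00 V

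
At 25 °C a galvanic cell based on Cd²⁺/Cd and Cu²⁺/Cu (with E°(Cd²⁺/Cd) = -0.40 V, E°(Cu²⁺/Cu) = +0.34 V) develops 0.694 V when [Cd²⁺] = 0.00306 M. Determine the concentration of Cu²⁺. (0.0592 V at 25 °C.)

8.5 × 10^-5 M

From the Nernst equation, log Q = n(E° − E)/0.0592 = 2(0.74 − 0.694)/0.0592 = 1.554, so Q = 35.8.
With Q = [Cd²⁺]/[Cu²⁺] and the known concentrations, [Cu²⁺] in the denominator gives [Cu²⁺] = 8.5 × 10^-5 M.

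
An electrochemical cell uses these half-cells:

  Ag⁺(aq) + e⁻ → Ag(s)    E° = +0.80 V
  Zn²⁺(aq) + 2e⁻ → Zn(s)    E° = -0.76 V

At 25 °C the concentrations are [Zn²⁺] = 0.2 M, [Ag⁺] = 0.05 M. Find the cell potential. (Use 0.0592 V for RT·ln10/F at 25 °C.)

1.50 V

The Ag⁺/Ag couple has the higher reduction potential and acts as the cathode, so E°_cell = +0.80 − (-0.76) = 1.56 V.
Balancing electrons gives n = 2; the reaction quotient is Q = [Zn²⁺]/[Ag⁺]^2 = 80.0.
At 25 °C, E = E° − (0.0592/n) log Q = 1.56 − (0.0592/2)(1.903) = 1.560 − 0.056 = 1.504 V.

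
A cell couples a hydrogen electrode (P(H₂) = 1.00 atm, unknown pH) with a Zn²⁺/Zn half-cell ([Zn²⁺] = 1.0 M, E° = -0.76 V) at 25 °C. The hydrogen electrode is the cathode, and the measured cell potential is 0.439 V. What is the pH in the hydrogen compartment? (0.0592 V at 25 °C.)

pH = 5.42

E°_cell = 0.76 V and n = 2.
log Q = n(E° − E)/0.0592 = 2×(0.76 − 0.439)/0.0592 = 10.845.
With Q = [Zn²⁺]·P(H₂) / [H⁺]^2, solving for [H⁺] gives log[H⁺] = -5.422, so pH = 5.42.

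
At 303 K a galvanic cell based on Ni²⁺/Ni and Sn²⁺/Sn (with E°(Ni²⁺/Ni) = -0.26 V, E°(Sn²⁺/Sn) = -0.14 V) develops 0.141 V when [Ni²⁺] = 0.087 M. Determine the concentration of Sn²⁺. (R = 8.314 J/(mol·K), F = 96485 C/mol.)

From the Nernst equation, ln Q = nF(E° − E)/RT = 2×96485×(0.12 − 0.141)/(8.314×303) = -1.609, so Q = 0.200.
With Q = [Ni²⁺]/[Sn²⁺] and the known concentrations, [Sn²⁺] in the denominator gives [Sn²⁺] = 0.43 M.

0.43 M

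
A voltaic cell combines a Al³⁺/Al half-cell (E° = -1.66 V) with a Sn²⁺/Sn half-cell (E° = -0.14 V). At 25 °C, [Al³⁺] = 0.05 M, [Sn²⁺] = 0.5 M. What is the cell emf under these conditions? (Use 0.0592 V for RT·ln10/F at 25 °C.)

1.54 V

The Sn²⁺/Sn couple has the higher reduction potential and acts as the cathode, so E°_cell = -0.14 − (-1.66) = 1.52 V.
Balancing electrons gives n = 6; the reaction quotient is Q = [Al³⁺]^2/[Sn²⁺]^3 = 0.0200.
At 25 °C, E = E° − (0.0592/n) log Q = 1.52 − (0.0592/6)(-1.699) = 1.520 + 0.017 = 1.537 V.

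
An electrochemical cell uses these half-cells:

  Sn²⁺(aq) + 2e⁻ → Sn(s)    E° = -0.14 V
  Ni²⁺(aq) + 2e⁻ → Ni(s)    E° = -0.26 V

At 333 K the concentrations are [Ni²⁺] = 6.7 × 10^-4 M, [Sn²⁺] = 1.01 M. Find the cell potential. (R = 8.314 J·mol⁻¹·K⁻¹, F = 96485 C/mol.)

0.225 V

The Sn²⁺/Sn couple has the higher reduction potential and acts as the cathode, so E°_cell = -0.14 − (-0.26) = 0.12 V.
Balancing electrons gives n = 2; the reaction quotient is Q = [Ni²⁺]/[Sn²⁺] = 6.63 × 10^-4.
E = E° − (RT/nF) ln Q = 0.12 − (8.314×333)/(2×96485) × (-7.318) = 0.120 + 0.105 = 0.225 V.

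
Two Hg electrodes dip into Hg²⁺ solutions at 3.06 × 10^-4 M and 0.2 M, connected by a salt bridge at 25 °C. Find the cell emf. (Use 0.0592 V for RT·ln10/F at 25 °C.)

Both half-cells are Hg²⁺/Hg, so E°_cell = 0. The concentrated side is the cathode; the cell reaction moves Hg²⁺ from high to low concentration with n = 2.
Q = [Hg²⁺]_dilute/[Hg²⁺]_conc = 3.06 × 10^-4/0.2 = 0.00153.
E = 0 − (0.0592/2) log Q = −(0.0592/2)(-2.815) = 0.0833 V.

0.083 V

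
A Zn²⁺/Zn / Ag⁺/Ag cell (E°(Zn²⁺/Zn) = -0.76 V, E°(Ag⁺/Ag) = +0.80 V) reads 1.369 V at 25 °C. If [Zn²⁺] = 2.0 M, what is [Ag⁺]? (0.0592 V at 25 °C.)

8.4 × 10^-4 M

From the Nernst equation, log Q = n(E° − E)/0.0592 = 2(1.56 − 1.369)/0.0592 = 6.453, so Q = 2.84 × 10^6.
With Q = [Zn²⁺]/[Ag⁺]^2 and the known concentrations, [Ag⁺]^2 in the denominator gives [Ag⁺] = 8.4 × 10^-4 M.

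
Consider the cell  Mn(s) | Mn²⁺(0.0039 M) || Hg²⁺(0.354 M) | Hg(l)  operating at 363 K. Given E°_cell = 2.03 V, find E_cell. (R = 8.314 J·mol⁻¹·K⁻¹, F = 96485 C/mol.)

Balancing electrons gives n = 2; the reaction quotient is Q = [Mn²⁺]/[Hg²⁺] = 0.0110.
E = E° − (RT/nF) ln Q = 2.03 − (8.314×363)/(2×96485) × (-4.508) = 2.030 + 0.071 = 2.101 V.

2.10 V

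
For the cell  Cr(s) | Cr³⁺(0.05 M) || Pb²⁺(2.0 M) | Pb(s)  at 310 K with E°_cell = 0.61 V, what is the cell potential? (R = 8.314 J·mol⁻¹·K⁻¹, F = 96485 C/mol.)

0.646 V

Balancing electrons gives n = 6; the reaction quotient is Q = [Cr³⁺]^2/[Pb²⁺]^3 = 3.13 × 10^-4.
E = E° − (RT/nF) ln Q = 0.61 − (8.314×310)/(6×96485) × (-8.071) = 0.610 + 0.036 = 0.646 V.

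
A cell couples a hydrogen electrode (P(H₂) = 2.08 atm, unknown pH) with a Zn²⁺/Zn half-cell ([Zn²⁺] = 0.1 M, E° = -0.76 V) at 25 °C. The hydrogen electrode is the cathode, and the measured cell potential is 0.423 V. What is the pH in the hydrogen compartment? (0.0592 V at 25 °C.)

pH = 6.03

E°_cell = 0.76 V and n = 2.
log Q = n(E° − E)/0.0592 = 2×(0.76 − 0.423)/0.0592 = 11.385.
With Q = [Zn²⁺]·P(H₂) / [H⁺]^2, solving for [H⁺] gives log[H⁺] = -6.034, so pH = 6.03.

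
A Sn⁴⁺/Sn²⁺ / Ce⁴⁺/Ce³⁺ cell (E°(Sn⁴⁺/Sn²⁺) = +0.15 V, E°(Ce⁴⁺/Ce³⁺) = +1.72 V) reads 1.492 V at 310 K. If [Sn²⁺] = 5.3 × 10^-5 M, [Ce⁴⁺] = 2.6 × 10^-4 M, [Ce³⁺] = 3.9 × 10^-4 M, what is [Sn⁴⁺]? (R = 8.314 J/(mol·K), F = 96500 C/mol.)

From the Nernst equation, ln Q = nF(E° − E)/RT = 2×96500×(1.57 − 1.492)/(8.314×310) = 5.841, so Q = 344.
With Q = [Sn⁴⁺]·[Ce³⁺]^2/([Sn²⁺]·[Ce⁴⁺]^2) and the known concentrations, [Sn⁴⁺] in the numerator gives [Sn⁴⁺] = 0.0081 M.

0.0081 M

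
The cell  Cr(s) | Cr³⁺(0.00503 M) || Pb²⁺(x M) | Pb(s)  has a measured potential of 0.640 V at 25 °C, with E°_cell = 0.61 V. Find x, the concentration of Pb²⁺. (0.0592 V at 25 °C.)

From the Nernst equation, log Q = n(E° − E)/0.0592 = 6(0.61 − 0.640)/0.0592 = -3.041, so Q = 9.11 × 10^-4.
With Q = [Cr³⁺]^2/[Pb²⁺]^3 and the known concentrations, [Pb²⁺]^3 in the denominator gives [Pb²⁺] = 0.3 M.

0.3 M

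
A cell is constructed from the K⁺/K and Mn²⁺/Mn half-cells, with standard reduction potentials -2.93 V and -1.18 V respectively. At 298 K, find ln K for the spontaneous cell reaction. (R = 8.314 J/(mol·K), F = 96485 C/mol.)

ln K = 136.3

E°_cell = -1.18 − (-2.93) = 1.75 V, with n = 2 electrons transferred.
At equilibrium E = 0, so the Nernst equation gives ln K = nFE°/RT = (2)(96485)(1.75)/((8.314)(298)) = 136.30.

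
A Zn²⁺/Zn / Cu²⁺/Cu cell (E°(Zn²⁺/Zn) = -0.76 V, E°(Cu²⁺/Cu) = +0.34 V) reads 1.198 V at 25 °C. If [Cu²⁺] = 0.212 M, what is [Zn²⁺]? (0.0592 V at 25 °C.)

1 × 10^-4 M

From the Nernst equation, log Q = n(E° − E)/0.0592 = 2(1.10 − 1.198)/0.0592 = -3.311, so Q = 4.89 × 10^-4.
With Q = [Zn²⁺]/[Cu²⁺] and the known concentrations, [Zn²⁺] in the numerator gives [Zn²⁺] = 1 × 10^-4 M.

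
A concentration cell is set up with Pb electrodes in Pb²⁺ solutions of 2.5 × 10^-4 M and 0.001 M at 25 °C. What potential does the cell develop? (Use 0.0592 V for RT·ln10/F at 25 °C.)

0.018 V

Both half-cells are Pb²⁺/Pb, so E°_cell = 0. The concentrated side is the cathode; the cell reaction moves Pb²⁺ from high to low concentration with n = 2.
Q = [Pb²⁺]_dilute/[Pb²⁺]_conc = 2.5 × 10^-4/0.001 = 0.250.
E = 0 − (0.0592/2) log Q = −(0.0592/2)(-0.602) = 0.0178 V.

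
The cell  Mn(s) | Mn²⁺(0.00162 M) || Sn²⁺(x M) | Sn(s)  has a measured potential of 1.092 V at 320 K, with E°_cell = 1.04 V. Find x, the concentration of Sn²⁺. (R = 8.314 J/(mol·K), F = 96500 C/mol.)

From the Nernst equation, ln Q = nF(E° − E)/RT = 2×96500×(1.04 − 1.092)/(8.314×320) = -3.772, so Q = 0.0230.
With Q = [Mn²⁺]/[Sn²⁺] and the known concentrations, [Sn²⁺] in the denominator gives [Sn²⁺] = 0.07 M.

0.07 M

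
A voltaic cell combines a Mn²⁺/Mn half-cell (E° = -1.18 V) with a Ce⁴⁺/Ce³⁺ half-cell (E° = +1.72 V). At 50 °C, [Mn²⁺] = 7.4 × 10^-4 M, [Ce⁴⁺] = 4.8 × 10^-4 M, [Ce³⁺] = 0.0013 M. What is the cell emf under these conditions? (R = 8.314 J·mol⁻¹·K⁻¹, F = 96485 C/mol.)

The Ce⁴⁺/Ce³⁺ couple has the higher reduction potential and acts as the cathode, so E°_cell = +1.72 − (-1.18) = 2.90 V.
Balancing electrons gives n = 2; the reaction quotient is Q = [Mn²⁺]·[Ce³⁺]^2/[Ce⁴⁺]^2 = 0.00543.
E = E° − (RT/nF) ln Q = 2.90 − (8.314×323)/(2×96485) × (-5.216) = 2.900 + 0.073 = 2.973 V.

2.97 V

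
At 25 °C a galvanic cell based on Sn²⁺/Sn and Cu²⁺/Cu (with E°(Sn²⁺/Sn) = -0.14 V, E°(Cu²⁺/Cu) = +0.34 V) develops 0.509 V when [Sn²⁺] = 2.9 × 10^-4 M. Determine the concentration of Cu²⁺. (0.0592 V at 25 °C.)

0.0028 M

From the Nernst equation, log Q = n(E° − E)/0.0592 = 2(0.48 − 0.509)/0.0592 = -0.980, so Q = 0.105.
With Q = [Sn²⁺]/[Cu²⁺] and the known concentrations, [Cu²⁺] in the denominator gives [Cu²⁺] = 0.0028 M.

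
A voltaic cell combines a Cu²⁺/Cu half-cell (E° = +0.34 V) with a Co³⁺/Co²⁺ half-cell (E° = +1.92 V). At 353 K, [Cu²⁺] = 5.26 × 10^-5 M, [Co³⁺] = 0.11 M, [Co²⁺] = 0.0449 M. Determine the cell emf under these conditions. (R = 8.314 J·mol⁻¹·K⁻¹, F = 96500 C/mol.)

1.76 V

The Co³⁺/Co²⁺ couple has the higher reduction potential and acts as the cathode, so E°_cell = +1.92 − (+0.34) = 1.58 V.
Balancing electrons gives n = 2; the reaction quotient is Q = [Cu²⁺]·[Co²⁺]^2/[Co³⁺]^2 = 8.76 × 10^-6.
E = E° − (RT/nF) ln Q = 1.58 − (8.314×353)/(2×96500) × (-11.645) = 1.580 + 0.177 = 1.757 V.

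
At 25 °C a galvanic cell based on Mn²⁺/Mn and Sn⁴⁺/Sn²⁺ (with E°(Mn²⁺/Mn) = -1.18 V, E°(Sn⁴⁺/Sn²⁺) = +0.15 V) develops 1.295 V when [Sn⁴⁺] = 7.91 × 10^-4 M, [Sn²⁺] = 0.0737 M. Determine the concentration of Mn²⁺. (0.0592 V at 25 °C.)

0.16 M

From the Nernst equation, log Q = n(E° − E)/0.0592 = 2(1.33 − 1.295)/0.0592 = 1.182, so Q = 15.2.
With Q = [Mn²⁺]·[Sn²⁺]/[Sn⁴⁺] and the known concentrations, [Mn²⁺] in the numerator gives [Mn²⁺] = 0.16 M.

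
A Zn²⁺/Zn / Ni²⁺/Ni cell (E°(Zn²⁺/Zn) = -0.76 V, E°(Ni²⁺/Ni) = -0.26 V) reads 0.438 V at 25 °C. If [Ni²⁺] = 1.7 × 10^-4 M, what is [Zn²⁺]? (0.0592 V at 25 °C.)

From the Nernst equation, log Q = n(E° − E)/0.0592 = 2(0.50 − 0.438)/0.0592 = 2.095, so Q = 124.
With Q = [Zn²⁺]/[Ni²⁺] and the known concentrations, [Zn²⁺] in the numerator gives [Zn²⁺] = 0.021 M.

0.021 M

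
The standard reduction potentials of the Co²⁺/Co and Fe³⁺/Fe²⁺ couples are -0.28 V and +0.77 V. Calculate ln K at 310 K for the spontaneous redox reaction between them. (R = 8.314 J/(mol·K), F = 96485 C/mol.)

ln K = 78.6

E°_cell = +0.77 − (-0.28) = 1.05 V, with n = 2 electrons transferred.
At equilibrium E = 0, so the Nernst equation gives ln K = nFE°/RT = (2)(96485)(1.05)/((8.314)(310)) = 78.62.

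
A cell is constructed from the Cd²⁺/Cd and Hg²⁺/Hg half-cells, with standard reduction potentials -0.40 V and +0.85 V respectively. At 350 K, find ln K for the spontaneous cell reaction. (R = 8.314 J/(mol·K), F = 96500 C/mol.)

ln K = 82.9

E°_cell = +0.85 − (-0.40) = 1.25 V, with n = 2 electrons transferred.
At equilibrium E = 0, so the Nernst equation gives ln K = nFE°/RT = (2)(96500)(1.25)/((8.314)(350)) = 82.91.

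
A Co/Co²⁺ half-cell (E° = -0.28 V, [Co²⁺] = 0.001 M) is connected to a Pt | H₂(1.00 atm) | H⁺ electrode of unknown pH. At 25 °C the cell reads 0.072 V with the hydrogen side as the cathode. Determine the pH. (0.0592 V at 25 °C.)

E°_cell = 0.28 V and n = 2.
log Q = n(E° − E)/0.0592 = 2×(0.28 − 0.072)/0.0592 = 7.027.
With Q = [Co²⁺]·P(H₂) / [H⁺]^2, solving for [H⁺] gives log[H⁺] = -5.014, so pH = 5.01.

pH = 5.01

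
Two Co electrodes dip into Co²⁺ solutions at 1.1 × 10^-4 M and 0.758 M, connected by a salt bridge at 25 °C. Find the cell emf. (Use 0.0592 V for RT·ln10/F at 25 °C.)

Both half-cells are Co²⁺/Co, so E°_cell = 0. The concentrated side is the cathode; the cell reaction moves Co²⁺ from high to low concentration with n = 2.
Q = [Co²⁺]_dilute/[Co²⁺]_conc = 1.1 × 10^-4/0.758 = 1.45 × 10^-4.
E = 0 − (0.0592/2) log Q = −(0.0592/2)(-3.838) = 0.1136 V.

0.11 V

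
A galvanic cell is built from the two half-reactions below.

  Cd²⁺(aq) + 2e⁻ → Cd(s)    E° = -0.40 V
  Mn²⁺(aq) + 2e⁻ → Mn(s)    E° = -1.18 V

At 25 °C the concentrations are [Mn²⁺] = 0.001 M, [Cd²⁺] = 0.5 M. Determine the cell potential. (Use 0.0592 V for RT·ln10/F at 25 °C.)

The Cd²⁺/Cd couple has the higher reduction potential and acts as the cathode, so E°_cell = -0.40 − (-1.18) = 0.78 V.
Balancing electrons gives n = 2; the reaction quotient is Q = [Mn²⁺]/[Cd²⁺] = 0.00200.
At 25 °C, E = E° − (0.0592/n) log Q = 0.78 − (0.0592/2)(-2.699) = 0.780 + 0.080 = 0.860 V.

0.860 V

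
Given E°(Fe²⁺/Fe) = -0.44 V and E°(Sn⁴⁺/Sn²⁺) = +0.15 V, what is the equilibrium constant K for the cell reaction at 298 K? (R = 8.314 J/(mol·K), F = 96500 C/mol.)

9.1 × 10^19

E°_cell = +0.15 − (-0.44) = 0.59 V, with n = 2 electrons transferred.
At equilibrium E = 0, so the Nernst equation gives ln K = nFE°/RT = (2)(96500)(0.59)/((8.314)(298)) = 45.96.
K = e^45.96 = 9.1 × 10^19.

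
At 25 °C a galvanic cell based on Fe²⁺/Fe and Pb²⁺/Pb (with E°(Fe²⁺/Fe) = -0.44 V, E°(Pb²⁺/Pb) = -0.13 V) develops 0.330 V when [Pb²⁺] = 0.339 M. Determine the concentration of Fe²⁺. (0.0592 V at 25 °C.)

0.072 M

From the Nernst equation, log Q = n(E° − E)/0.0592 = 2(0.31 − 0.330)/0.0592 = -0.676, so Q = 0.211.
With Q = [Fe²⁺]/[Pb²⁺] and the known concentrations, [Fe²⁺] in the numerator gives [Fe²⁺] = 0.072 M.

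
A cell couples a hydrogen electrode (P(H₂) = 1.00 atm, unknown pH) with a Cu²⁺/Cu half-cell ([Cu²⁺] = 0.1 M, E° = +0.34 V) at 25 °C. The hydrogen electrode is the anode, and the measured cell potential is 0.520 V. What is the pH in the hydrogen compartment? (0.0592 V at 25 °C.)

pH = 3.54

E°_cell = 0.34 V and n = 2.
log Q = n(E° − E)/0.0592 = 2×(0.34 − 0.520)/0.0592 = -6.081.
With Q = [H⁺]^2 / ([Cu²⁺]·P(H₂)), solving for [H⁺] gives log[H⁺] = -3.541, so pH = 3.54.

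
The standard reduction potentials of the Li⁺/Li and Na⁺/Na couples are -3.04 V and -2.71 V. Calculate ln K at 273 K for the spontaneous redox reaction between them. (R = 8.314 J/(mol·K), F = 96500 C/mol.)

E°_cell = -2.71 − (-3.04) = 0.33 V, with n = 1 electron transferred.
At equilibrium E = 0, so the Nernst equation gives ln K = nFE°/RT = (1)(96500)(0.33)/((8.314)(273)) = 14.03.

ln K = 14.0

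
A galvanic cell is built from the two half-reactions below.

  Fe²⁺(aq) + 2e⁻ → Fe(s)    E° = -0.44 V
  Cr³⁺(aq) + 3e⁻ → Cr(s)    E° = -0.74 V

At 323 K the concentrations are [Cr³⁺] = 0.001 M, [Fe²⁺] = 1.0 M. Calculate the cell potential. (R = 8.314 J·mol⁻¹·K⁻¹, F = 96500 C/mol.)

The Fe²⁺/Fe couple has the higher reduction potential and acts as the cathode, so E°_cell = -0.44 − (-0.74) = 0.30 V.
Balancing electrons gives n = 6; the reaction quotient is Q = [Cr³⁺]^2/[Fe²⁺]^3 = 1 × 10^-6.
E = E° − (RT/nF) ln Q = 0.30 − (8.314×323)/(6×96500) × (-13.816) = 0.300 + 0.064 = 0.364 V.

0.364 V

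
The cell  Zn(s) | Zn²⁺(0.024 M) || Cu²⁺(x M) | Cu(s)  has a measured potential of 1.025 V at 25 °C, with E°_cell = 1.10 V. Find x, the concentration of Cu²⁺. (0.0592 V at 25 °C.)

7 × 10^-5 M

From the Nernst equation, log Q = n(E° − E)/0.0592 = 2(1.10 − 1.025)/0.0592 = 2.534, so Q = 342.
With Q = [Zn²⁺]/[Cu²⁺] and the known concentrations, [Cu²⁺] in the denominator gives [Cu²⁺] = 7 × 10^-5 M.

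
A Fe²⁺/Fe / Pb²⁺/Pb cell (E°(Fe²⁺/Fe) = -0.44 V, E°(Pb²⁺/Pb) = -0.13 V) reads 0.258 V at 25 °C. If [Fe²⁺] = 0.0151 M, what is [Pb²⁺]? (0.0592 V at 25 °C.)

2.6 × 10^-4 M

From the Nernst equation, log Q = n(E° − E)/0.0592 = 2(0.31 − 0.258)/0.0592 = 1.757, so Q = 57.1.
With Q = [Fe²⁺]/[Pb²⁺] and the known concentrations, [Pb²⁺] in the denominator gives [Pb²⁺] = 2.6 × 10^-4 M.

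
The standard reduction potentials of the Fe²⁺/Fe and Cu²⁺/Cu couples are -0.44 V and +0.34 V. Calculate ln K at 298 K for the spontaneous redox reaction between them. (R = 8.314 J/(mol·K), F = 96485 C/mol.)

ln K = 60.8

E°_cell = +0.34 − (-0.44) = 0.78 V, with n = 2 electrons transferred.
At equilibrium E = 0, so the Nernst equation gives ln K = nFE°/RT = (2)(96485)(0.78)/((8.314)(298)) = 60.75.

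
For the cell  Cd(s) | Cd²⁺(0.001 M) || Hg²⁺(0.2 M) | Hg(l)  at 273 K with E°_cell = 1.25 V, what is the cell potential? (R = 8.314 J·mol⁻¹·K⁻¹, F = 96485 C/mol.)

Balancing electrons gives n = 2; the reaction quotient is Q = [Cd²⁺]/[Hg²⁺] = 0.00500.
E = E° − (RT/nF) ln Q = 1.25 − (8.314×273)/(2×96485) × (-5.298) = 1.250 + 0.062 = 1.312 V.

1.31 V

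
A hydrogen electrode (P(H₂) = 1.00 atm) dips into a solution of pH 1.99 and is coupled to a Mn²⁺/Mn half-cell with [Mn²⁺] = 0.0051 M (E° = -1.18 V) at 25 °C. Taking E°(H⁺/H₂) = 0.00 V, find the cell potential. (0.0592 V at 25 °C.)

The hydrogen couple is the cathode, so E°_cell = 1.18 V; n = 2.
[H⁺] = 10^(−1.99) = 0.010 M, and Q = [Mn²⁺]·P(H₂) / [H⁺]^2 = 48.7.
E = E° − (0.0592/2) log Q = 1.18 − (0.0592/2)(1.688) = 1.130 V.

1.13 V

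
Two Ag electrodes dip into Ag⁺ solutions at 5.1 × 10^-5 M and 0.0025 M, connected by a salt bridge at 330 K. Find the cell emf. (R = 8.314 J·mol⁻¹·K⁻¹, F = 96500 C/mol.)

Both half-cells are Ag⁺/Ag, so E°_cell = 0. The concentrated side is the cathode; the cell reaction moves Ag⁺ from high to low concentration with n = 1.
Q = [Ag⁺]_dilute/[Ag⁺]_conc = 5.1 × 10^-5/0.0025 = 0.0204.
E = 0 − (RT/nF) ln Q = −((8.314×330)/(1×96500))(-3.892) = 0.1107 V.

0.11 V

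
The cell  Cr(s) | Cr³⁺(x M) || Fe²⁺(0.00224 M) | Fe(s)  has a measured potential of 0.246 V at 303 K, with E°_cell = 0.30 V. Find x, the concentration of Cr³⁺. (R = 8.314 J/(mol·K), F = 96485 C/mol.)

0.052 M

From the Nernst equation, ln Q = nF(E° − E)/RT = 6×96485×(0.30 − 0.246)/(8.314×303) = 12.409, so Q = 2.45 × 10^5.
With Q = [Cr³⁺]^2/[Fe²⁺]^3 and the known concentrations, [Cr³⁺]^2 in the numerator gives [Cr³⁺] = 0.052 M.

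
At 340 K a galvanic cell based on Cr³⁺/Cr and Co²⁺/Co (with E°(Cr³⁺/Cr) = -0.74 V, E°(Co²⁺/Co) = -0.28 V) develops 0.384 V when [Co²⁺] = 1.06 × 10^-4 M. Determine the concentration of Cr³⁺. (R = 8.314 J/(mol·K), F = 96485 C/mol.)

From the Nernst equation, ln Q = nF(E° − E)/RT = 6×96485×(0.46 − 0.384)/(8.314×340) = 15.565, so Q = 5.75 × 10^6.
With Q = [Cr³⁺]^2/[Co²⁺]^3 and the known concentrations, [Cr³⁺]^2 in the numerator gives [Cr³⁺] = 0.0026 M.

0.0026 M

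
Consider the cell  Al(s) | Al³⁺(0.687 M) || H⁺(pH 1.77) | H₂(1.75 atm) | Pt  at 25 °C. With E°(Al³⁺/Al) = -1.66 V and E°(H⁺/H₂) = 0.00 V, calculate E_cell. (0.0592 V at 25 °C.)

The hydrogen couple is the cathode, so E°_cell = 1.66 V; n = 6.
[H⁺] = 10^(−1.77) = 0.017 M, and Q = [Al³⁺]^2·P(H₂)^3 / [H⁺]^6 = 1.05 × 10^11.
E = E° − (0.0592/6) log Q = 1.66 − (0.0592/6)(11.023) = 1.551 V.

1.55 V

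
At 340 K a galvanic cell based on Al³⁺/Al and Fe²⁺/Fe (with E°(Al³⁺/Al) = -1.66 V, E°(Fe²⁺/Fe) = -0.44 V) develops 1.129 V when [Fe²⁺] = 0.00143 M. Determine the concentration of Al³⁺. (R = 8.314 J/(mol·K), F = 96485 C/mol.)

From the Nernst equation, ln Q = nF(E° − E)/RT = 6×96485×(1.22 − 1.129)/(8.314×340) = 18.636, so Q = 1.24 × 10^8.
With Q = [Al³⁺]^2/[Fe²⁺]^3 and the known concentrations, [Al³⁺]^2 in the numerator gives [Al³⁺] = 0.6 M.

0.6 M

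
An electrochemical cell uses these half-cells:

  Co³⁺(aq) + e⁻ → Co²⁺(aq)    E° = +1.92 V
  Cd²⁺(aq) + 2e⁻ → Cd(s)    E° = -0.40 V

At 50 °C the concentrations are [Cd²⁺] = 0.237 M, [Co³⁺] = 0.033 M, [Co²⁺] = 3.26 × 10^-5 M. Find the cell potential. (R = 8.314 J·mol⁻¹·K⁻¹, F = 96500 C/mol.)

The Co³⁺/Co²⁺ couple has the higher reduction potential and acts as the cathode, so E°_cell = +1.92 − (-0.40) = 2.32 V.
Balancing electrons gives n = 2; the reaction quotient is Q = [Cd²⁺]·[Co²⁺]^2/[Co³⁺]^2 = 2.31 × 10^-7.
E = E° − (RT/nF) ln Q = 2.32 − (8.314×323)/(2×96500) × (-15.280) = 2.320 + 0.213 = 2.533 V.

2.53 V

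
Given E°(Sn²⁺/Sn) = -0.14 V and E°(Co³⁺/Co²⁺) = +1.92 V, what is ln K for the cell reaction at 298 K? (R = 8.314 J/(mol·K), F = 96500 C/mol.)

ln K = 160.5

E°_cell = +1.92 − (-0.14) = 2.06 V, with n = 2 electrons transferred.
At equilibrium E = 0, so the Nernst equation gives ln K = nFE°/RT = (2)(96500)(2.06)/((8.314)(298)) = 160.47.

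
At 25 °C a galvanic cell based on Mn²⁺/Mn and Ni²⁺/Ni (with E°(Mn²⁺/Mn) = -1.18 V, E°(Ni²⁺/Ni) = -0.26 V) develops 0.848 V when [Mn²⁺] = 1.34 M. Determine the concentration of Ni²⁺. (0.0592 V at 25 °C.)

From the Nernst equation, log Q = n(E° − E)/0.0592 = 2(0.92 − 0.848)/0.0592 = 2.432, so Q = 271.
With Q = [Mn²⁺]/[Ni²⁺] and the known concentrations, [Ni²⁺] in the denominator gives [Ni²⁺] = 0.005 M.

0.005 M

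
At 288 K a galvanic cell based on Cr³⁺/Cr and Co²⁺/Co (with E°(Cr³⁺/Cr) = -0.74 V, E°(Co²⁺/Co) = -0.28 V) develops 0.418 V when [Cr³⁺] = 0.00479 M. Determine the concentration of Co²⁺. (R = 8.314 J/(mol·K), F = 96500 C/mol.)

From the Nernst equation, ln Q = nF(E° − E)/RT = 6×96500×(0.46 − 0.418)/(8.314×288) = 10.156, so Q = 2.57 × 10^4.
With Q = [Cr³⁺]^2/[Co²⁺]^3 and the known concentrations, [Co²⁺]^3 in the denominator gives [Co²⁺] = 9.6 × 10^-4 M.

9.6 × 10^-4 M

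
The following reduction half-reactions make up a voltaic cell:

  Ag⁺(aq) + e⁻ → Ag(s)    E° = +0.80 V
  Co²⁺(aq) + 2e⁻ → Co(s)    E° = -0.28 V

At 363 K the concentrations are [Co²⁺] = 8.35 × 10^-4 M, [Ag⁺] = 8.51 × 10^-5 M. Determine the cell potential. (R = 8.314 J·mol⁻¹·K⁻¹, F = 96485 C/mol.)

0.898 V

The Ag⁺/Ag couple has the higher reduction potential and acts as the cathode, so E°_cell = +0.80 − (-0.28) = 1.08 V.
Balancing electrons gives n = 2; the reaction quotient is Q = [Co²⁺]/[Ag⁺]^2 = 1.15 × 10^5.
E = E° − (RT/nF) ln Q = 1.08 − (8.314×363)/(2×96485) × (11.655) = 1.080 − 0.182 = 0.898 V.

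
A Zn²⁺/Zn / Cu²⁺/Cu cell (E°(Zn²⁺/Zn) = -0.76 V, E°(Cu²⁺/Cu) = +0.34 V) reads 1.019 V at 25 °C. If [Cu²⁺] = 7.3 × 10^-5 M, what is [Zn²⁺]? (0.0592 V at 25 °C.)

From the Nernst equation, log Q = n(E° − E)/0.0592 = 2(1.10 − 1.019)/0.0592 = 2.736, so Q = 545.
With Q = [Zn²⁺]/[Cu²⁺] and the known concentrations, [Zn²⁺] in the numerator gives [Zn²⁺] = 0.04 M.

0.04 M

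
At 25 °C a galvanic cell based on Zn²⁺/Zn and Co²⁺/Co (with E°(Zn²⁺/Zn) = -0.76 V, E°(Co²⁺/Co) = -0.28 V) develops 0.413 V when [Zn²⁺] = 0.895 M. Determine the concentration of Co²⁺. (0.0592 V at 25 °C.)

0.0049 M

From the Nernst equation, log Q = n(E° − E)/0.0592 = 2(0.48 − 0.413)/0.0592 = 2.264, so Q = 183.
With Q = [Zn²⁺]/[Co²⁺] and the known concentrations, [Co²⁺] in the denominator gives [Co²⁺] = 0.0049 M.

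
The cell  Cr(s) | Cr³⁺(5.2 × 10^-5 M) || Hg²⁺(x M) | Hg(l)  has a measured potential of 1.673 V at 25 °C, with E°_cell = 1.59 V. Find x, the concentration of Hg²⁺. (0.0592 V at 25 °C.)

From the Nernst equation, log Q = n(E° − E)/0.0592 = 6(1.59 − 1.673)/0.0592 = -8.412, so Q = 3.87 × 10^-9.
With Q = [Cr³⁺]^2/[Hg²⁺]^3 and the known concentrations, [Hg²⁺]^3 in the denominator gives [Hg²⁺] = 0.89 M.

0.89 M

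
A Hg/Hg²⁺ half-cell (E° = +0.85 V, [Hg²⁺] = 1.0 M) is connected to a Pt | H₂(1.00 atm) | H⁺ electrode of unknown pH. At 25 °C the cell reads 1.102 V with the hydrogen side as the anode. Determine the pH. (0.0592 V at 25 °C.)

pH = 4.26

E°_cell = 0.85 V and n = 2.
log Q = n(E° − E)/0.0592 = 2×(0.85 − 1.102)/0.0592 = -8.514.
With Q = [H⁺]^2 / ([Hg²⁺]·P(H₂)), solving for [H⁺] gives log[H⁺] = -4.257, so pH = 4.26.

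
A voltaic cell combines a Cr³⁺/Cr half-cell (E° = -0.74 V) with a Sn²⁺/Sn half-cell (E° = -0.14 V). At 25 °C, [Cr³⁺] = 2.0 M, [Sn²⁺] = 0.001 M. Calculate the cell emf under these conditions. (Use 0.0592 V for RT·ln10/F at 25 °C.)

0.505 V

The Sn²⁺/Sn couple has the higher reduction potential and acts as the cathode, so E°_cell = -0.14 − (-0.74) = 0.60 V.
Balancing electrons gives n = 6; the reaction quotient is Q = [Cr³⁺]^2/[Sn²⁺]^3 = 4 × 10^9.
At 25 °C, E = E° − (0.0592/n) log Q = 0.60 − (0.0592/6)(9.602) = 0.600 − 0.095 = 0.505 V.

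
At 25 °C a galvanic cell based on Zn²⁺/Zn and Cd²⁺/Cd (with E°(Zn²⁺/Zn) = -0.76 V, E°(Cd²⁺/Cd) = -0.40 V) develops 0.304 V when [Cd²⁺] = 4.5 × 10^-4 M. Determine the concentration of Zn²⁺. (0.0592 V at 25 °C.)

From the Nernst equation, log Q = n(E° − E)/0.0592 = 2(0.36 − 0.304)/0.0592 = 1.892, so Q = 78.0.
With Q = [Zn²⁺]/[Cd²⁺] and the known concentrations, [Zn²⁺] in the numerator gives [Zn²⁺] = 0.035 M.

0.035 M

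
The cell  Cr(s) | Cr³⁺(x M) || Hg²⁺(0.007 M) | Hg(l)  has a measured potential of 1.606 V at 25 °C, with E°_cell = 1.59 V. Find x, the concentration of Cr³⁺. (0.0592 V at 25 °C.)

9.1 × 10^-5 M

From the Nernst equation, log Q = n(E° − E)/0.0592 = 6(1.59 − 1.606)/0.0592 = -1.622, so Q = 0.0239.
With Q = [Cr³⁺]^2/[Hg²⁺]^3 and the known concentrations, [Cr³⁺]^2 in the numerator gives [Cr³⁺] = 9.1 × 10^-5 M.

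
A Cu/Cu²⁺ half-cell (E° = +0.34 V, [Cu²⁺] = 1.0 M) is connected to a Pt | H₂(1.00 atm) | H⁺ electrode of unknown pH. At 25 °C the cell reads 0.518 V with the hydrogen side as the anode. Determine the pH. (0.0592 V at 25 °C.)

E°_cell = 0.34 V and n = 2.
log Q = n(E° − E)/0.0592 = 2×(0.34 − 0.518)/0.0592 = -6.014.
With Q = [H⁺]^2 / ([Cu²⁺]·P(H₂)), solving for [H⁺] gives log[H⁺] = -3.007, so pH = 3.01.

pH = 3.01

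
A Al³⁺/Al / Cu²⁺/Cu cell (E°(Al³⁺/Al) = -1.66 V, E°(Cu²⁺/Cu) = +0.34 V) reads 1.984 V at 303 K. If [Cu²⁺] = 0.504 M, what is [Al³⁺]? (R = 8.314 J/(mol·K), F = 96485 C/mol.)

2.2 M

From the Nernst equation, ln Q = nF(E° − E)/RT = 6×96485×(2.00 − 1.984)/(8.314×303) = 3.677, so Q = 39.5.
With Q = [Al³⁺]^2/[Cu²⁺]^3 and the known concentrations, [Al³⁺]^2 in the numerator gives [Al³⁺] = 2.2 M.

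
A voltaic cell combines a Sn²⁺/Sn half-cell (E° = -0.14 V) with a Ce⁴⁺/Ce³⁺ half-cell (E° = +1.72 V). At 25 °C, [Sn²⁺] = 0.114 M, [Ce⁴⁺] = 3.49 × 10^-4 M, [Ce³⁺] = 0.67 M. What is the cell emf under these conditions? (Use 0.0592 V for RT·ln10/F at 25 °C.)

The Ce⁴⁺/Ce³⁺ couple has the higher reduction potential and acts as the cathode, so E°_cell = +1.72 − (-0.14) = 1.86 V.
Balancing electrons gives n = 2; the reaction quotient is Q = [Sn²⁺]·[Ce³⁺]^2/[Ce⁴⁺]^2 = 4.2 × 10^5.
At 25 °C, E = E° − (0.0592/n) log Q = 1.86 − (0.0592/2)(5.623) = 1.860 − 0.166 = 1.694 V.

1.69 V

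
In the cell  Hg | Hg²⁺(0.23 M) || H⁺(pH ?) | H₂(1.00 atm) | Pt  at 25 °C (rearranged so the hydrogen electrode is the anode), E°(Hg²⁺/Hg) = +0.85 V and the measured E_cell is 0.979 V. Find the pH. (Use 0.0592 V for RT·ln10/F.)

E°_cell = 0.85 V and n = 2.
log Q = n(E° − E)/0.0592 = 2×(0.85 − 0.979)/0.0592 = -4.358.
With Q = [H⁺]^2 / ([Hg²⁺]·P(H₂)), solving for [H⁺] gives log[H⁺] = -2.498, so pH = 2.50.

pH = 2.50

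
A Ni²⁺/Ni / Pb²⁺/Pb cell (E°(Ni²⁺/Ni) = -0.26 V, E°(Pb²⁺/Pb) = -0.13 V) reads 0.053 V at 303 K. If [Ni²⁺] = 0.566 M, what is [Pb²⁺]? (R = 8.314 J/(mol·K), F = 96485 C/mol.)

0.0016 M

From the Nernst equation, ln Q = nF(E° − E)/RT = 2×96485×(0.13 − 0.053)/(8.314×303) = 5.898, so Q = 364.
With Q = [Ni²⁺]/[Pb²⁺] and the known concentrations, [Pb²⁺] in the denominator gives [Pb²⁺] = 0.0016 M.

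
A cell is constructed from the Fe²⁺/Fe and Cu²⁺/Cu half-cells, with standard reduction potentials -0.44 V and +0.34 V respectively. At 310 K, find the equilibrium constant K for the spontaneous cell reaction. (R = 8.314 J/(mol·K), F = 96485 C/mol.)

2.3 × 10^25

E°_cell = +0.34 − (-0.44) = 0.78 V, with n = 2 electrons transferred.
At equilibrium E = 0, so the Nernst equation gives ln K = nFE°/RT = (2)(96485)(0.78)/((8.314)(310)) = 58.40.
K = e^58.40 = 2.3 × 10^25.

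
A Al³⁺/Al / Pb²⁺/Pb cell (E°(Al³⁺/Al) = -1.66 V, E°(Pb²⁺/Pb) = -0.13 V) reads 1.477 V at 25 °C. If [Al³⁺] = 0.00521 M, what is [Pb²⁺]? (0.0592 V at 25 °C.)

From the Nernst equation, log Q = n(E° − E)/0.0592 = 6(1.53 − 1.477)/0.0592 = 5.372, so Q = 2.35 × 10^5.
With Q = [Al³⁺]^2/[Pb²⁺]^3 and the known concentrations, [Pb²⁺]^3 in the denominator gives [Pb²⁺] = 4.9 × 10^-4 M.

4.9 × 10^-4 M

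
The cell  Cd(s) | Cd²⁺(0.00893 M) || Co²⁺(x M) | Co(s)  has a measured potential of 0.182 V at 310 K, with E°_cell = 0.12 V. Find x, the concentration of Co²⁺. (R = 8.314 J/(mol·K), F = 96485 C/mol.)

0.93 M

From the Nernst equation, ln Q = nF(E° − E)/RT = 2×96485×(0.12 − 0.182)/(8.314×310) = -4.642, so Q = 0.00964.
With Q = [Cd²⁺]/[Co²⁺] and the known concentrations, [Co²⁺] in the denominator gives [Co²⁺] = 0.93 M.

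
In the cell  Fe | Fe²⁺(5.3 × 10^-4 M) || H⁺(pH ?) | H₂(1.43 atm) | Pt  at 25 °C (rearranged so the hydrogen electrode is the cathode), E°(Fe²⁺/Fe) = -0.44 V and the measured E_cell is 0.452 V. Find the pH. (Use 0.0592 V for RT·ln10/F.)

E°_cell = 0.44 V and n = 2.
log Q = n(E° − E)/0.0592 = 2×(0.44 − 0.452)/0.0592 = -0.405.
With Q = [Fe²⁺]·P(H₂) / [H⁺]^2, solving for [H⁺] gives log[H⁺] = -1.357, so pH = 1.36.

pH = 1.36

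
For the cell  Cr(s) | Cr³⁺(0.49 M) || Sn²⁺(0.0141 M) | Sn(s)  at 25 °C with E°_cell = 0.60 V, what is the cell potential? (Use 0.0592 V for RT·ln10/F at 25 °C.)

0.551 V

Balancing electrons gives n = 6; the reaction quotient is Q = [Cr³⁺]^2/[Sn²⁺]^3 = 8.57 × 10^4.
At 25 °C, E = E° − (0.0592/n) log Q = 0.60 − (0.0592/6)(4.933) = 0.600 − 0.049 = 0.551 V.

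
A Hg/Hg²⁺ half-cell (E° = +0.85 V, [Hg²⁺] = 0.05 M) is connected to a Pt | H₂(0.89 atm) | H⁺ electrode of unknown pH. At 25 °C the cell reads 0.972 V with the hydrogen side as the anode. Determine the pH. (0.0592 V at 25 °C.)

E°_cell = 0.85 V and n = 2.
log Q = n(E° − E)/0.0592 = 2×(0.85 − 0.972)/0.0592 = -4.122.
With Q = [H⁺]^2 / ([Hg²⁺]·P(H₂)), solving for [H⁺] gives log[H⁺] = -2.737, so pH = 2.74.

pH = 2.74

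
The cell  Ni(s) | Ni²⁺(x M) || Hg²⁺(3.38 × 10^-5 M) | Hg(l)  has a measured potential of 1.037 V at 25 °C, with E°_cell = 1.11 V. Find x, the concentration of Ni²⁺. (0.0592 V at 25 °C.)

0.0099 M

From the Nernst equation, log Q = n(E° − E)/0.0592 = 2(1.11 − 1.037)/0.0592 = 2.466, so Q = 293.
With Q = [Ni²⁺]/[Hg²⁺] and the known concentrations, [Ni²⁺] in the numerator gives [Ni²⁺] = 0.0099 M.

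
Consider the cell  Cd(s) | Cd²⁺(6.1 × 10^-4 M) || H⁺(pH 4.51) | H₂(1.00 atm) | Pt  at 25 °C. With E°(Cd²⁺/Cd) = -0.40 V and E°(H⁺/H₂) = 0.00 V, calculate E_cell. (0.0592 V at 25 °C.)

The hydrogen couple is the cathode, so E°_cell = 0.40 V; n = 2.
[H⁺] = 10^(−4.51) = 3.1 × 10^-5 M, and Q = [Cd²⁺]·P(H₂) / [H⁺]^2 = 6.39 × 10^5.
E = E° − (0.0592/2) log Q = 0.40 − (0.0592/2)(5.805) = 0.228 V.

0.23 V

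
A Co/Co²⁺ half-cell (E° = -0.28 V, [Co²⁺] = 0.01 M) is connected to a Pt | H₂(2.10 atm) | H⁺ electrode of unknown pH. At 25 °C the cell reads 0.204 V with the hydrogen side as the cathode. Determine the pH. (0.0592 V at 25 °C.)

E°_cell = 0.28 V and n = 2.
log Q = n(E° − E)/0.0592 = 2×(0.28 − 0.204)/0.0592 = 2.568.
With Q = [Co²⁺]·P(H₂) / [H⁺]^2, solving for [H⁺] gives log[H⁺] = -2.123, so pH = 2.12.

pH = 2.12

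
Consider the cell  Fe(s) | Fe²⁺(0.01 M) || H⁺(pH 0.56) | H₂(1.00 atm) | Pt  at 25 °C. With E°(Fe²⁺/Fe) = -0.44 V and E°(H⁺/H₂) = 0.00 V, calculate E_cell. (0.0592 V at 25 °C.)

The hydrogen couple is the cathode, so E°_cell = 0.44 V; n = 2.
[H⁺] = 10^(−0.56) = 0.28 M, and Q = [Fe²⁺]·P(H₂) / [H⁺]^2 = 0.132.
E = E° − (0.0592/2) log Q = 0.44 − (0.0592/2)(-0.880) = 0.466 V.

0.47 V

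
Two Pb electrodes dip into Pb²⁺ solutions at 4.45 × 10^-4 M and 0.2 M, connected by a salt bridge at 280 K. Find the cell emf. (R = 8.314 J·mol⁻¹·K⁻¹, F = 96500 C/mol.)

0.074 V

Both half-cells are Pb²⁺/Pb, so E°_cell = 0. The concentrated side is the cathode; the cell reaction moves Pb²⁺ from high to low concentration with n = 2.
Q = [Pb²⁺]_dilute/[Pb²⁺]_conc = 4.45 × 10^-4/0.2 = 0.00222.
E = 0 − (RT/nF) ln Q = −((8.314×280)/(2×96500))(-6.108) = 0.0737 V.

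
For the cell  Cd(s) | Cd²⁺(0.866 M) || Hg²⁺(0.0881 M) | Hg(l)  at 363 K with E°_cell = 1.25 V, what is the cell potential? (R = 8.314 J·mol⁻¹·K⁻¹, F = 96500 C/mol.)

Balancing electrons gives n = 2; the reaction quotient is Q = [Cd²⁺]/[Hg²⁺] = 9.83.
E = E° − (RT/nF) ln Q = 1.25 − (8.314×363)/(2×96500) × (2.285) = 1.250 − 0.036 = 1.214 V.

1.21 V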